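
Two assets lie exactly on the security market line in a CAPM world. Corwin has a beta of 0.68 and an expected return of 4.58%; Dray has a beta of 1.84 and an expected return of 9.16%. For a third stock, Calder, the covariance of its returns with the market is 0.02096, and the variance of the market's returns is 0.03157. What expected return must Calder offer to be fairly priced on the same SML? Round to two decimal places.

4.52%

MRP = (9.16% − 4.58%) / (1.84 − 0.68) = 3.9483%
R_f = 4.58% − 0.68 × 3.9483% = 1.8952%
β_Calder = Cov / Var(R_m) = 0.02096 / 0.03157 = 0.6639
E(R_Calder) = R_f + β × MRP = 1.8952% + 0.6639 × 3.9483% = 4.52%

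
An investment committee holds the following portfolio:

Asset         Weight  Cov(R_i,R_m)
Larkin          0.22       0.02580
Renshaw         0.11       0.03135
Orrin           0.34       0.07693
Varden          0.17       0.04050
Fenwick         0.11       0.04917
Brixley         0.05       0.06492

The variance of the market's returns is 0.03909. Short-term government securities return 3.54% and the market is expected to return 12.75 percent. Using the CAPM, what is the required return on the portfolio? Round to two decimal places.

β_Larkin = 0.02580 / 0.03909 = 0.6600
β_Renshaw = 0.03135 / 0.03909 = 0.8020
β_Orrin = 0.07693 / 0.03909 = 1.9680
β_Varden = 0.04050 / 0.03909 = 1.0361
β_Fenwick = 0.04917 / 0.03909 = 1.2579
β_Brixley = 0.06492 / 0.03909 = 1.6608
β_P = Σ w_i β_i = 0.22×0.6600 + 0.11×0.8020 + 0.34×1.9680 + 0.17×1.0361 + 0.11×1.2579 + 0.05×1.6608 = 1.3001
MRP = 12.75% − 3.54% = 9.21%
E(R_P) = R_f + β_P × MRP = 3.54% + 1.3001 × 9.21% = 15.51%

15.51%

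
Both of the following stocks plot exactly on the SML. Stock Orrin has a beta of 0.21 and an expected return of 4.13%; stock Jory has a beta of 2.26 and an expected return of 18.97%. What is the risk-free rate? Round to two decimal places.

2.61%

Both satisfy E(R) = R_f + β·MRP, so the slope of the SML is
MRP = (18.97% − 4.13%) / (2.26 − 0.21) = 14.84% / 2.05 = 7.2390%
R_f = E(R_Orrin) − β_Orrin·MRP = 4.13% − 0.21 × 7.2390% = 2.6098%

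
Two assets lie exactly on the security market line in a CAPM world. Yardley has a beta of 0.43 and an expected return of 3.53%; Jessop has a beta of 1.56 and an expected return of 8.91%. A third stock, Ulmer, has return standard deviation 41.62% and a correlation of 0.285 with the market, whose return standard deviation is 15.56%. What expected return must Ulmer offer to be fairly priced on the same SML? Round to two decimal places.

MRP = (8.91% − 3.53%) / (1.56 − 0.43) = 4.7611%
R_f = 3.53% − 0.43 × 4.7611% = 1.4827%
β_Ulmer = ρ·σ_i/σ_m = 0.285 × 41.62 / 15.56 = 0.7623
E(R_Ulmer) = R_f + β × MRP = 1.4827% + 0.7623 × 4.7611% = 5.11%

5.11%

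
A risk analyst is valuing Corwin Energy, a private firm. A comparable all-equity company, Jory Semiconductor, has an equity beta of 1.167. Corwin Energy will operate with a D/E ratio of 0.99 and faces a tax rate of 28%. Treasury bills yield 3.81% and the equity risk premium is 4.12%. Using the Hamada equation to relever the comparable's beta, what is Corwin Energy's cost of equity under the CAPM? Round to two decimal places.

12.05%

β_L = β_U × [1 + (1 − t)(D/E)] = 1.167 × [1 + (1 − 0.28) × 0.99]
    = 1.167 × [1 + 0.72 × 0.99] = 1.167 × 1.7128 = 1.9988
E(R) = R_f + β_L × MRP = 3.81% + 1.9988 × 4.12% = 12.05%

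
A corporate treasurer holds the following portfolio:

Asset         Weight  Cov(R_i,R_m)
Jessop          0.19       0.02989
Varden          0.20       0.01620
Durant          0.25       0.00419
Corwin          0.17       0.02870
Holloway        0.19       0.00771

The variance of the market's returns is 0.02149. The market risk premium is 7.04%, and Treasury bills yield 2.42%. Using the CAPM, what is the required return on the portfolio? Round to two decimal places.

7.76%

β_Jessop = 0.02989 / 0.02149 = 1.3909
β_Varden = 0.01620 / 0.02149 = 0.7538
β_Durant = 0.00419 / 0.02149 = 0.1950
β_Corwin = 0.02870 / 0.02149 = 1.3355
β_Holloway = 0.00771 / 0.02149 = 0.3588
β_P = Σ w_i β_i = 0.19×1.3909 + 0.20×0.7538 + 0.25×0.1950 + 0.17×1.3355 + 0.19×0.3588 = 0.7590
E(R_P) = R_f + β_P × MRP = 2.42% + 0.7590 × 7.04% = 7.76%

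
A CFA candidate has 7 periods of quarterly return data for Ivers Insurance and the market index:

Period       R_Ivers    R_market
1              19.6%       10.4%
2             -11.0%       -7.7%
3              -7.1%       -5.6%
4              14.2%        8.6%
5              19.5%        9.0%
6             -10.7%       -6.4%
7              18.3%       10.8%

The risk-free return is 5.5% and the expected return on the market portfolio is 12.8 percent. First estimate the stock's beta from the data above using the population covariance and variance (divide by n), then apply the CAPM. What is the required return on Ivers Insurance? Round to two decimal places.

17.82%

Mean R_i = (19.6 − 11.0 − 7.1 + 14.2 + 19.5 − 10.7 + 18.3) / 7 = 6.1143%
Mean R_m = (10.4 − 7.7 − 5.6 + 8.6 + 9.0 − 6.4 + 10.8) / 7 = 2.7286%
Σ(R_i − R̄_i)(R_m − R̄_m) = 775.2571  ⇒  Cov = 775.2571 / 7 = 110.7510
Σ(R_m − R̄_m)² = 459.2543  ⇒  Var(R_m) = 459.2543 / 7 = 65.6078
β = Cov / Var(R_m) = 110.7510 / 65.6078 = 1.6881
MRP = 12.8% − 5.5% = 7.30%
E(R) = R_f + β × MRP = 5.5% + 1.6881 × 7.3% = 17.82%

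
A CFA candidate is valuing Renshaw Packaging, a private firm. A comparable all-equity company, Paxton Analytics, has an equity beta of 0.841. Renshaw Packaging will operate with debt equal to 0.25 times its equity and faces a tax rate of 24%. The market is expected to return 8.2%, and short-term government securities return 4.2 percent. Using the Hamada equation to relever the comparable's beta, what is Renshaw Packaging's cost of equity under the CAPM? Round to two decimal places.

β_L = β_U × [1 + (1 − t)(D/E)] = 0.841 × [1 + (1 − 0.24) × 0.25]
    = 0.841 × [1 + 0.76 × 0.25] = 0.841 × 1.1900 = 1.0008
MRP = 8.2% − 4.2% = 4.00%
E(R) = R_f + β_L × MRP = 4.2% + 1.0008 × 4.0% = 8.20%

8.20%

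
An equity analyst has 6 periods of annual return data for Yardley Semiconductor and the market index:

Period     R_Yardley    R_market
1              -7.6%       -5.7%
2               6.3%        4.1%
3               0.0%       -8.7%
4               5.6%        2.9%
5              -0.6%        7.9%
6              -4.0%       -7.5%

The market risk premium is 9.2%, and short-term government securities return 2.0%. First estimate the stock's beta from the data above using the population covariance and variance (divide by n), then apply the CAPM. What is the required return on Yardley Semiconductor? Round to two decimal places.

6.16%

Mean R_i = (-7.6 + 6.3 + 0.0 + 5.6 − 0.6 − 4.0) / 6 = -0.0500%
Mean R_m = (-5.7 + 4.1 − 8.7 + 2.9 + 7.9 − 7.5) / 6 = -1.1667%
Σ(R_i − R̄_i)(R_m − R̄_m) = 110.3000  ⇒  Cov = 110.3000 / 6 = 18.3833
Σ(R_m − R̄_m)² = 243.8933  ⇒  Var(R_m) = 243.8933 / 6 = 40.6489
β = Cov / Var(R_m) = 18.3833 / 40.6489 = 0.4522
E(R) = R_f + β × MRP = 2.0% + 0.4522 × 9.2% = 6.16%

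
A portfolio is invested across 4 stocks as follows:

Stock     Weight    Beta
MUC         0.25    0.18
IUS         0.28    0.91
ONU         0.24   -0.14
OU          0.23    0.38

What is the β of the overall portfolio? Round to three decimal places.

β_P = Σ w_i β_i = 0.25×0.18 + 0.28×0.91 + 0.24×-0.14 + 0.23×0.38 = 0.3536

0.354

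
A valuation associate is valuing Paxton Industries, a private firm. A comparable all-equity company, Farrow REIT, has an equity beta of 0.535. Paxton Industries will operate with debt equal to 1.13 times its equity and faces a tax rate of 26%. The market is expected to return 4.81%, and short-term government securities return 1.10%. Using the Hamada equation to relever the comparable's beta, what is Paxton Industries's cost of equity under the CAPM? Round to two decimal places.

β_L = β_U × [1 + (1 − t)(D/E)] = 0.535 × [1 + (1 − 0.26) × 1.13]
    = 0.535 × [1 + 0.74 × 1.13] = 0.535 × 1.8362 = 0.9824
MRP = 4.81% − 1.10% = 3.71%
E(R) = R_f + β_L × MRP = 1.10% + 0.9824 × 3.71% = 4.74%

4.74%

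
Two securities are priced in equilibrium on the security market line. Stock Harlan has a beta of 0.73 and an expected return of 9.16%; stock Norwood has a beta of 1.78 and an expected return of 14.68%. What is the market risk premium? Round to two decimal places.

Both satisfy E(R) = R_f + β·MRP, so the slope of the SML is
MRP = (14.68% − 9.16%) / (1.78 − 0.73) = 5.52% / 1.05 = 5.2571%

5.26%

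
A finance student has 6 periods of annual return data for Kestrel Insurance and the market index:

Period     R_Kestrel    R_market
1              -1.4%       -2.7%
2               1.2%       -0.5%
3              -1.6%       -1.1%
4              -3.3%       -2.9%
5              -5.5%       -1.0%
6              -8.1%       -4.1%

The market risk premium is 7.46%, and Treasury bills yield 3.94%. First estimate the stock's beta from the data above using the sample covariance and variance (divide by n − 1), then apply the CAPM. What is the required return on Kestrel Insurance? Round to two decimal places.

Mean R_i = (-1.4 + 1.2 − 1.6 − 3.3 − 5.5 − 8.1) / 6 = -3.1167%
Mean R_m = (-2.7 − 0.5 − 1.1 − 2.9 − 1.0 − 4.1) / 6 = -2.0500%
Σ(R_i − R̄_i)(R_m − R̄_m) = 14.8850  ⇒  Cov = 14.8850 / 5 = 2.9770
Σ(R_m − R̄_m)² = 9.7550  ⇒  Var(R_m) = 9.7550 / 5 = 1.9510
β = Cov / Var(R_m) = 2.9770 / 1.9510 = 1.5259
E(R) = R_f + β × MRP = 3.94% + 1.5259 × 7.46% = 15.32%

15.32%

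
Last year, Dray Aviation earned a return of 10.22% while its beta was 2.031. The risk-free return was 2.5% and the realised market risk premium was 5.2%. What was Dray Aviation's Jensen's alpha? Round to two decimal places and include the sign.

-2.84%

CAPM benchmark = R_f + β(R_m − R_f) = 2.5% + 2.031 × 5.2% = 13.0612%
α = actual − benchmark = 10.22% − 13.0612% = -2.84%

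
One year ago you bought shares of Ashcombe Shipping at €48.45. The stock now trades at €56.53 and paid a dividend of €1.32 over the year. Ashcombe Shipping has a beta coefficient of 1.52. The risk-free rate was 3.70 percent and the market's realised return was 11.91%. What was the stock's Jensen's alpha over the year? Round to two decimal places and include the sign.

+3.22%

Realised HPR = (P1 + D1 − P0) / P0 = (56.53 + 1.32 − 48.45) / 48.45 = 9.40 / 48.45 = 19.4014%
MRP = 11.91% − 3.70% = 8.21%
CAPM required = R_f + β·MRP = 3.70% + 1.52 × 8.21% = 16.1792%
α = realised − required = 19.4014% − 16.1792% = +3.22%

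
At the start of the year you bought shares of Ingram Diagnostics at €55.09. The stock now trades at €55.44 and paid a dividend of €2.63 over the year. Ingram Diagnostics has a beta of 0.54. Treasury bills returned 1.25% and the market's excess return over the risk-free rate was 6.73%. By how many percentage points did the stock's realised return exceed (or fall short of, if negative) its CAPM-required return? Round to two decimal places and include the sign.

Realised HPR = (P1 + D1 − P0) / P0 = (55.44 + 2.63 − 55.09) / 55.09 = 2.98 / 55.09 = 5.4093%
CAPM required = R_f + β·MRP = 1.25% + 0.54 × 6.73% = 4.8842%
α = realised − required = 5.4093% − 4.8842% = +0.53%

+0.53%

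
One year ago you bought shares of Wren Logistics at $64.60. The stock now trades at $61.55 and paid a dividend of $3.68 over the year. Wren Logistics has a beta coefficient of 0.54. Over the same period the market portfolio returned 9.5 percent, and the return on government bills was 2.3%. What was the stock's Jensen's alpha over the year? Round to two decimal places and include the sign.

Realised HPR = (P1 + D1 − P0) / P0 = (61.55 + 3.68 − 64.60) / 64.60 = 0.63 / 64.60 = 0.9752%
MRP = 9.5% − 2.3% = 7.20%
CAPM required = R_f + β·MRP = 2.3% + 0.54 × 7.2% = 6.1880%
α = realised − required = 0.9752% − 6.1880% = -5.21%

-5.21%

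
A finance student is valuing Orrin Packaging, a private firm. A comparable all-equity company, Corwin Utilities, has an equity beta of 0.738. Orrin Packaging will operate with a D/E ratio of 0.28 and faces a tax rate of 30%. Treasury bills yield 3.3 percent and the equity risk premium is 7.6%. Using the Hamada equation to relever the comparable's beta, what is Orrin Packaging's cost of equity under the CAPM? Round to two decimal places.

10.01%

β_L = β_U × [1 + (1 − t)(D/E)] = 0.738 × [1 + (1 − 0.30) × 0.28]
    = 0.738 × [1 + 0.70 × 0.28] = 0.738 × 1.1960 = 0.8826
E(R) = R_f + β_L × MRP = 3.3% + 0.8826 × 7.6% = 10.01%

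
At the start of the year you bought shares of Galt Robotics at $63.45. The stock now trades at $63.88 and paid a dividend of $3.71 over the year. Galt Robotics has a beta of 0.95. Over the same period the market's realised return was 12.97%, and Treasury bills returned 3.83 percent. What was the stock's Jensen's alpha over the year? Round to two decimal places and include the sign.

Realised HPR = (P1 + D1 − P0) / P0 = (63.88 + 3.71 − 63.45) / 63.45 = 4.14 / 63.45 = 6.5248%
MRP = 12.97% − 3.83% = 9.14%
CAPM required = R_f + β·MRP = 3.83% + 0.95 × 9.14% = 12.5130%
α = realised − required = 6.5248% − 12.5130% = -5.99%

-5.99%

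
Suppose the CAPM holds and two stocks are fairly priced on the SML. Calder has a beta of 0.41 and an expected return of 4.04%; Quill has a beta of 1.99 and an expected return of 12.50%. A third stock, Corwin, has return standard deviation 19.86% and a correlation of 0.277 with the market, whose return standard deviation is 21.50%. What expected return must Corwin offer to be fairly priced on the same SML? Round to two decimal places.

MRP = (12.50% − 4.04%) / (1.99 − 0.41) = 5.3544%
R_f = 4.04% − 0.41 × 5.3544% = 1.8447%
β_Corwin = ρ·σ_i/σ_m = 0.277 × 19.86 / 21.50 = 0.2559
E(R_Corwin) = R_f + β × MRP = 1.8447% + 0.2559 × 5.3544% = 3.21%

3.21%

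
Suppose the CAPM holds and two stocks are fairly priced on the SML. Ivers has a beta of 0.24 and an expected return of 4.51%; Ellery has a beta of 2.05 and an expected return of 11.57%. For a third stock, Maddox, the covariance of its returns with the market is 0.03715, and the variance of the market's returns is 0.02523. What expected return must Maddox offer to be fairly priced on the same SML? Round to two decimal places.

9.32%

MRP = (11.57% − 4.51%) / (2.05 − 0.24) = 3.9006%
R_f = 4.51% − 0.24 × 3.9006% = 3.5739%
β_Maddox = Cov / Var(R_m) = 0.03715 / 0.02523 = 1.4725
E(R_Maddox) = R_f + β × MRP = 3.5739% + 1.4725 × 3.9006% = 9.32%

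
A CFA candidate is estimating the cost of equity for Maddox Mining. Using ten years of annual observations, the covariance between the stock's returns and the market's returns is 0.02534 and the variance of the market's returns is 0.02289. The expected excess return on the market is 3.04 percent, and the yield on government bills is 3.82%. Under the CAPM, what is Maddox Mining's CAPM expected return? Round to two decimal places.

7.19%

β = Cov(R_i, R_m) / Var(R_m) = 0.02534 / 0.02289 = 1.1070
E(R) = R_f + β × MRP = 3.82% + 1.1070 × 3.04% = 7.19%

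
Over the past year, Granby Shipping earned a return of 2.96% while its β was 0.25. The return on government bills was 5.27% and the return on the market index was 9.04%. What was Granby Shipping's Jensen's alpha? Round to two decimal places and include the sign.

Market excess return = 9.04% − 5.27% = 3.77%
CAPM benchmark = R_f + β(R_m − R_f) = 5.27% + 0.25 × 3.77% = 6.2125%
α = actual − benchmark = 2.96% − 6.2125% = -3.25%

-3.25%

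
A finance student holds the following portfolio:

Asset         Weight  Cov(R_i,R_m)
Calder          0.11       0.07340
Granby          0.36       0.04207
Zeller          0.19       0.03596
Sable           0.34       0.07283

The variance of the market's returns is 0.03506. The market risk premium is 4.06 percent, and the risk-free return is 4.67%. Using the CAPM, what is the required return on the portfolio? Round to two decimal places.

β_Calder = 0.07340 / 0.03506 = 2.0936
β_Granby = 0.04207 / 0.03506 = 1.1999
β_Zeller = 0.03596 / 0.03506 = 1.0257
β_Sable = 0.07283 / 0.03506 = 2.0773
β_P = Σ w_i β_i = 0.11×2.0936 + 0.36×1.1999 + 0.19×1.0257 + 0.34×2.0773 = 1.5634
E(R_P) = R_f + β_P × MRP = 4.67% + 1.5634 × 4.06% = 11.02%

11.02%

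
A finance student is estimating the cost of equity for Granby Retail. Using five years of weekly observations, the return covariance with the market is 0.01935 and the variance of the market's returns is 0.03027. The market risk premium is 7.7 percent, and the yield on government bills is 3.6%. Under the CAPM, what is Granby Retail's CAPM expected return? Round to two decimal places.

β = Cov(R_i, R_m) / Var(R_m) = 0.01935 / 0.03027 = 0.6392
E(R) = R_f + β × MRP = 3.6% + 0.6392 × 7.7% = 8.52%

8.52%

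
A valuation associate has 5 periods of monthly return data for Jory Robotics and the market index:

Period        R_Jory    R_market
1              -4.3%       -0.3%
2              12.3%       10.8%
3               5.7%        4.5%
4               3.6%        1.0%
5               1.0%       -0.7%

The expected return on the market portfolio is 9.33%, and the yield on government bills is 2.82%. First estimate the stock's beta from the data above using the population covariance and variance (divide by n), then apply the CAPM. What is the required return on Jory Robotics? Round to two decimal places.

Mean R_i = (-4.3 + 12.3 + 5.7 + 3.6 + 1.0) / 5 = 3.6600%
Mean R_m = (-0.3 + 10.8 + 4.5 + 1.0 − 0.7) / 5 = 3.0600%
Σ(R_i − R̄_i)(R_m − R̄_m) = 106.6820  ⇒  Cov = 106.6820 / 5 = 21.3364
Σ(R_m − R̄_m)² = 91.6520  ⇒  Var(R_m) = 91.6520 / 5 = 18.3304
β = Cov / Var(R_m) = 21.3364 / 18.3304 = 1.1640
MRP = 9.33% − 2.82% = 6.51%
E(R) = R_f + β × MRP = 2.82% + 1.1640 × 6.51% = 10.40%

10.40%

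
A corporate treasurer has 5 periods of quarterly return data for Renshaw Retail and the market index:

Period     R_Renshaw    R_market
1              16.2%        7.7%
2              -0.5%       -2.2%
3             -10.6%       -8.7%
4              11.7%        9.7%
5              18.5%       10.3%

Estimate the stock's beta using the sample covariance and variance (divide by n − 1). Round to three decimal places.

1.423

Mean R_i = (16.2 − 0.5 − 10.6 + 11.7 + 18.5) / 5 = 7.0600%
Mean R_m = (7.7 − 2.2 − 8.7 + 9.7 + 10.3) / 5 = 3.3600%
Σ(R_i − R̄_i)(R_m − R̄_m) = 403.4920  ⇒  Cov = 403.4920 / 4 = 100.8730
Σ(R_m − R̄_m)² = 283.5520  ⇒  Var(R_m) = 283.5520 / 4 = 70.8880
β = Cov / Var(R_m) = 100.8730 / 70.8880 = 1.4230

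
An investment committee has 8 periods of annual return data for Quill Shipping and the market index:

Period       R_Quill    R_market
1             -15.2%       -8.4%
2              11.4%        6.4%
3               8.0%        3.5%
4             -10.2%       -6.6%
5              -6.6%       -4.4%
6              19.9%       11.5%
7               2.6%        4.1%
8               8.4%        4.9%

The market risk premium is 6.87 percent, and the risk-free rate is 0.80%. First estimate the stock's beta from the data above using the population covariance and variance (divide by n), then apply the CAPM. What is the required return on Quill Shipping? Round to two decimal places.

12.37%

Mean R_i = (-15.2 + 11.4 + 8.0 − 10.2 − 6.6 + 19.9 + 2.6 + 8.4) / 8 = 2.2875%
Mean R_m = (-8.4 + 6.4 + 3.5 − 6.6 − 4.4 + 11.5 + 4.1 + 4.9) / 8 = 1.3750%
Σ(R_i − R̄_i)(R_m − R̄_m) = 580.5075  ⇒  Cov = 580.5075 / 8 = 72.5634
Σ(R_m − R̄_m)² = 344.6350  ⇒  Var(R_m) = 344.6350 / 8 = 43.0794
β = Cov / Var(R_m) = 72.5634 / 43.0794 = 1.6844
E(R) = R_f + β × MRP = 0.80% + 1.6844 × 6.87% = 12.37%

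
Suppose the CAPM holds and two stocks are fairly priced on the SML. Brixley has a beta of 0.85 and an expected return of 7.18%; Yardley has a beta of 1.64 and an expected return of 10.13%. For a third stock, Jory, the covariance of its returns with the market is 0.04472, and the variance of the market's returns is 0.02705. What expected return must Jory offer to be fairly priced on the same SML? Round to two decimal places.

10.18%

MRP = (10.13% − 7.18%) / (1.64 − 0.85) = 3.7342%
R_f = 7.18% − 0.85 × 3.7342% = 4.0059%
β_Jory = Cov / Var(R_m) = 0.04472 / 0.02705 = 1.6532
E(R_Jory) = R_f + β × MRP = 4.0059% + 1.6532 × 3.7342% = 10.18%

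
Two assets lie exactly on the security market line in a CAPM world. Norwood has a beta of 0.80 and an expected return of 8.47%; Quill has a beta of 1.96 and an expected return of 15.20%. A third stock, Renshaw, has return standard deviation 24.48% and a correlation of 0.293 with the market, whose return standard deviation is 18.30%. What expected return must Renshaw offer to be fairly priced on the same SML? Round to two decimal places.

MRP = (15.20% − 8.47%) / (1.96 − 0.80) = 5.8017%
R_f = 8.47% − 0.80 × 5.8017% = 3.8286%
β_Renshaw = ρ·σ_i/σ_m = 0.293 × 24.48 / 18.30 = 0.3919
E(R_Renshaw) = R_f + β × MRP = 3.8286% + 0.3919 × 5.8017% = 6.10%

6.10%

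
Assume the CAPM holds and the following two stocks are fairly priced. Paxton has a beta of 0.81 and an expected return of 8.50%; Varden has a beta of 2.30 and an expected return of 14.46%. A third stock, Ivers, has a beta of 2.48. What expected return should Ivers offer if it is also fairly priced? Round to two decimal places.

MRP (SML slope) = (14.46% − 8.50%) / (2.30 − 0.81) = 5.96% / 1.49 = 4.0000%
R_f (intercept) = 8.50% − 0.81 × 4.0000% = 5.2600%
E(R_Ivers) = R_f + β × MRP = 5.2600% + 2.48 × 4.0000% = 15.18%

15.18%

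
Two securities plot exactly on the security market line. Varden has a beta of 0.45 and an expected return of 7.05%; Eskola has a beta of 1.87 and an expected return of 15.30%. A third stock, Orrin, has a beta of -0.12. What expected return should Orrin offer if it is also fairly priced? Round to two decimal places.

MRP (SML slope) = (15.30% − 7.05%) / (1.87 − 0.45) = 8.25% / 1.42 = 5.8099%
R_f (intercept) = 7.05% − 0.45 × 5.8099% = 4.4355%
E(R_Orrin) = R_f + β × MRP = 4.4355% + -0.12 × 5.8099% = 3.74%

3.74%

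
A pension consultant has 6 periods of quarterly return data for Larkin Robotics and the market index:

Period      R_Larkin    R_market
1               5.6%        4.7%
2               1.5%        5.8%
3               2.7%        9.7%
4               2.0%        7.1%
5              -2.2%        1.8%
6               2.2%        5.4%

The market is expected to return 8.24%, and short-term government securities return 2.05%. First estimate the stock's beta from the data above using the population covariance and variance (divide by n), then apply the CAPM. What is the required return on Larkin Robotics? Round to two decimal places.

4.85%

Mean R_i = (5.6 + 1.5 + 2.7 + 2.0 − 2.2 + 2.2) / 6 = 1.9667%
Mean R_m = (4.7 + 5.8 + 9.7 + 7.1 + 1.8 + 5.4) / 6 = 5.7500%
Σ(R_i − R̄_i)(R_m − R̄_m) = 15.4800  ⇒  Cov = 15.4800 / 6 = 2.5800
Σ(R_m − R̄_m)² = 34.2550  ⇒  Var(R_m) = 34.2550 / 6 = 5.7092
β = Cov / Var(R_m) = 2.5800 / 5.7092 = 0.4519
MRP = 8.24% − 2.05% = 6.19%
E(R) = R_f + β × MRP = 2.05% + 0.4519 × 6.19% = 4.85%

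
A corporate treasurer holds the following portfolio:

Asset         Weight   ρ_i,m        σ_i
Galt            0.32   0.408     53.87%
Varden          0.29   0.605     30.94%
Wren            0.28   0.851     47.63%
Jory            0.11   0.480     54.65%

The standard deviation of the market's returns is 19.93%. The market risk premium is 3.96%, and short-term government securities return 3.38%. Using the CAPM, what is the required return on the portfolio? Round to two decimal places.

β_Galt = 0.408 × 53.87% / 19.93% = 1.1028
β_Varden = 0.605 × 30.94% / 19.93% = 0.9392
β_Wren = 0.851 × 47.63% / 19.93% = 2.0338
β_Jory = 0.480 × 54.65% / 19.93% = 1.3162
β_P = Σ w_i β_i = 0.32×1.1028 + 0.29×0.9392 + 0.28×2.0338 + 0.11×1.3162 = 1.3395
E(R_P) = R_f + β_P × MRP = 3.38% + 1.3395 × 3.96% = 8.68%

8.68%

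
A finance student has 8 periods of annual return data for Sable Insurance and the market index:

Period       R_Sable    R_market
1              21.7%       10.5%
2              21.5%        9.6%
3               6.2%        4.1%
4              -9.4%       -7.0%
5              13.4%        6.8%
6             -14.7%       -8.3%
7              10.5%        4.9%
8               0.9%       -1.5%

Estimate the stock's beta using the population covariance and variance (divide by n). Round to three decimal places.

Mean R_i = (21.7 + 21.5 + 6.2 − 9.4 + 13.4 − 14.7 + 10.5 + 0.9) / 8 = 6.2625%
Mean R_m = (10.5 + 9.6 + 4.1 − 7.0 + 6.8 − 8.3 + 4.9 − 1.5) / 8 = 2.3875%
Σ(R_i − R̄_i)(R_m − R̄_m) = 669.0863  ⇒  Cov = 669.0863 / 8 = 83.6358
Σ(R_m − R̄_m)² = 364.0088  ⇒  Var(R_m) = 364.0088 / 8 = 45.5011
β = Cov / Var(R_m) = 83.6358 / 45.5011 = 1.8381

1.838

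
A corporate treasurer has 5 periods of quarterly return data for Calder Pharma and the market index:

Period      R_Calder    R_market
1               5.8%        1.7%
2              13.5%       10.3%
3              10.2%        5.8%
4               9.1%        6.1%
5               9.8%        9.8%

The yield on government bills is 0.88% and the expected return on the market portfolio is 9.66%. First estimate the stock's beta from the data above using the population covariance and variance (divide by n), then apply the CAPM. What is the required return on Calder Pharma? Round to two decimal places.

Mean R_i = (5.8 + 13.5 + 10.2 + 9.1 + 9.8) / 5 = 9.6800%
Mean R_m = (1.7 + 10.3 + 5.8 + 6.1 + 9.8) / 5 = 6.7400%
Σ(R_i − R̄_i)(R_m − R̄_m) = 33.4040  ⇒  Cov = 33.4040 / 5 = 6.6808
Σ(R_m − R̄_m)² = 48.7320  ⇒  Var(R_m) = 48.7320 / 5 = 9.7464
β = Cov / Var(R_m) = 6.6808 / 9.7464 = 0.6855
MRP = 9.66% − 0.88% = 8.78%
E(R) = R_f + β × MRP = 0.88% + 0.6855 × 8.78% = 6.90%

6.90%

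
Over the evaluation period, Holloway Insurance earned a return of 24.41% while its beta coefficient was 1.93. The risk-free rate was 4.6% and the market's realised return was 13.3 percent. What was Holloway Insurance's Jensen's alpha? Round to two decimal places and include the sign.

Market excess return = 13.3% − 4.6% = 8.70%
CAPM benchmark = R_f + β(R_m − R_f) = 4.6% + 1.93 × 8.7% = 21.3910%
α = actual − benchmark = 24.41% − 21.3910% = +3.02%

+3.02%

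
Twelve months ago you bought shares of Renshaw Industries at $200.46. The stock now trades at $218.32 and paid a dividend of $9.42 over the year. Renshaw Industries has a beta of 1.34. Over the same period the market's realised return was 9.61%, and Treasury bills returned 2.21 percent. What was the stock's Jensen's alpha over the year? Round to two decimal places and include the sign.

+1.48%

Realised HPR = (P1 + D1 − P0) / P0 = (218.32 + 9.42 − 200.46) / 200.46 = 27.28 / 200.46 = 13.6087%
MRP = 9.61% − 2.21% = 7.40%
CAPM required = R_f + β·MRP = 2.21% + 1.34 × 7.40% = 12.1260%
α = realised − required = 13.6087% − 12.1260% = +1.48%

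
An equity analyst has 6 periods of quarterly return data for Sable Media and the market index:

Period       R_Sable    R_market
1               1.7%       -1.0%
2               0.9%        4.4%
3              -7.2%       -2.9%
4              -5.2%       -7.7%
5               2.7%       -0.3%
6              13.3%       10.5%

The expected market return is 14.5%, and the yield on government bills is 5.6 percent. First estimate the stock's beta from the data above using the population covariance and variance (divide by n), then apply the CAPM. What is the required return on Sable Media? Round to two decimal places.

Mean R_i = (1.7 + 0.9 − 7.2 − 5.2 + 2.7 + 13.3) / 6 = 1.0333%
Mean R_m = (-1.0 + 4.4 − 2.9 − 7.7 − 0.3 + 10.5) / 6 = 0.5000%
Σ(R_i − R̄_i)(R_m − R̄_m) = 198.9200  ⇒  Cov = 198.9200 / 6 = 33.1533
Σ(R_m − R̄_m)² = 196.9000  ⇒  Var(R_m) = 196.9000 / 6 = 32.8167
β = Cov / Var(R_m) = 33.1533 / 32.8167 = 1.0103
MRP = 14.5% − 5.6% = 8.90%
E(R) = R_f + β × MRP = 5.6% + 1.0103 × 8.9% = 14.59%

14.59%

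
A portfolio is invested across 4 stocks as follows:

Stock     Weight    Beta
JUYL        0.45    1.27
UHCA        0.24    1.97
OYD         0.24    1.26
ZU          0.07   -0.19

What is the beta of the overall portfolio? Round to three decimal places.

β_P = Σ w_i β_i = 0.45×1.27 + 0.24×1.97 + 0.24×1.26 + 0.07×-0.19 = 1.3334

1.333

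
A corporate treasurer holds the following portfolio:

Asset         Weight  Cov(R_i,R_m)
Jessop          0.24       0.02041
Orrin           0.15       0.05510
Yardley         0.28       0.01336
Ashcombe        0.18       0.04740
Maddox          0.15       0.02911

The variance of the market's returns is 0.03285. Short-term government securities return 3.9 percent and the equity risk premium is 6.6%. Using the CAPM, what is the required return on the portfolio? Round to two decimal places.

9.89%

β_Jessop = 0.02041 / 0.03285 = 0.6213
β_Orrin = 0.05510 / 0.03285 = 1.6773
β_Yardley = 0.01336 / 0.03285 = 0.4067
β_Ashcombe = 0.04740 / 0.03285 = 1.4429
β_Maddox = 0.02911 / 0.03285 = 0.8861
β_P = Σ w_i β_i = 0.24×0.6213 + 0.15×1.6773 + 0.28×0.4067 + 0.18×1.4429 + 0.15×0.8861 = 0.9072
E(R_P) = R_f + β_P × MRP = 3.9% + 0.9072 × 6.6% = 9.89%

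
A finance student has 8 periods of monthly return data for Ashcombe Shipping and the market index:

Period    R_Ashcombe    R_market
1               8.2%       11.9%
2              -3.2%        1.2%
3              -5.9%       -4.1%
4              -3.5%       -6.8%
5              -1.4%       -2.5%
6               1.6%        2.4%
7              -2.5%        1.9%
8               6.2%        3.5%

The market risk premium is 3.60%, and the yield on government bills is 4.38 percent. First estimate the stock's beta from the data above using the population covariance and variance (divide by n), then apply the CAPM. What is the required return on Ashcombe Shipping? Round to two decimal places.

7.02%

Mean R_i = (8.2 − 3.2 − 5.9 − 3.5 − 1.4 + 1.6 − 2.5 + 6.2) / 8 = -0.0625%
Mean R_m = (11.9 + 1.2 − 4.1 − 6.8 − 2.5 + 2.4 + 1.9 + 3.5) / 8 = 0.9375%
Σ(R_i − R̄_i)(R_m − R̄_m) = 166.4888  ⇒  Cov = 166.4888 / 8 = 20.8111
Σ(R_m − R̄_m)² = 226.9388  ⇒  Var(R_m) = 226.9388 / 8 = 28.3674
β = Cov / Var(R_m) = 20.8111 / 28.3674 = 0.7336
E(R) = R_f + β × MRP = 4.38% + 0.7336 × 3.60% = 7.02%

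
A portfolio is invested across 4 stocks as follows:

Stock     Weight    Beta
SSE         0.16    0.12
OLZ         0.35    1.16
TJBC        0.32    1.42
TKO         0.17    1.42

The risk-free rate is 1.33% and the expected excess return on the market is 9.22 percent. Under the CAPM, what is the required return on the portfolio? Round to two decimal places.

11.67%

β_P = Σ w_i β_i = 0.16×0.12 + 0.35×1.16 + 0.32×1.42 + 0.17×1.42 = 1.1210
E(R_P) = R_f + β_P × MRP = 1.33% + 1.1210 × 9.22% = 11.67%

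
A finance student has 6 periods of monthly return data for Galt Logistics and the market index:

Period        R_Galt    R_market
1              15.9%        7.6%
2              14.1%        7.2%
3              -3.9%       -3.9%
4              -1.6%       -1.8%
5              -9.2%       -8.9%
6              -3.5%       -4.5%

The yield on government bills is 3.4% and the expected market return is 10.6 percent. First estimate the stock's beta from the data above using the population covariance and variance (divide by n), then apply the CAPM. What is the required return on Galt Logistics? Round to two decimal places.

Mean R_i = (15.9 + 14.1 − 3.9 − 1.6 − 9.2 − 3.5) / 6 = 1.9667%
Mean R_m = (7.6 + 7.2 − 3.9 − 1.8 − 8.9 − 4.5) / 6 = -0.7167%
Σ(R_i − R̄_i)(R_m − R̄_m) = 346.5367  ⇒  Cov = 346.5367 / 6 = 57.7561
Σ(R_m − R̄_m)² = 224.4283  ⇒  Var(R_m) = 224.4283 / 6 = 37.4047
β = Cov / Var(R_m) = 57.7561 / 37.4047 = 1.5441
MRP = 10.6% − 3.4% = 7.20%
E(R) = R_f + β × MRP = 3.4% + 1.5441 × 7.2% = 14.52%

14.52%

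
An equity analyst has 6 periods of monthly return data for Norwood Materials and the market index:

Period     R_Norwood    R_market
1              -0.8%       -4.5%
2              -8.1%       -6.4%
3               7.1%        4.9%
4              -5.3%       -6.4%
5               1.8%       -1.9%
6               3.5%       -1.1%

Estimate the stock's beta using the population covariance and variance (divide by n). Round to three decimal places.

Mean R_i = (-0.8 − 8.1 + 7.1 − 5.3 + 1.8 + 3.5) / 6 = -0.3000%
Mean R_m = (-4.5 − 6.4 + 4.9 − 6.4 − 1.9 − 1.1) / 6 = -2.5667%
Σ(R_i − R̄_i)(R_m − R̄_m) = 112.2600  ⇒  Cov = 112.2600 / 6 = 18.7100
Σ(R_m − R̄_m)² = 91.4733  ⇒  Var(R_m) = 91.4733 / 6 = 15.2456
β = Cov / Var(R_m) = 18.7100 / 15.2456 = 1.2272

1.227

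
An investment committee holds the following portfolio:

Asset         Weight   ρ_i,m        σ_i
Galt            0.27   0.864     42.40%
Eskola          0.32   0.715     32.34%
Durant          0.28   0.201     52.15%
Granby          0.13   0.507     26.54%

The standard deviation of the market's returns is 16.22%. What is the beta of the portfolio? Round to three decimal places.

β_Galt = 0.864 × 42.40% / 16.22% = 2.2585
β_Eskola = 0.715 × 32.34% / 16.22% = 1.4256
β_Durant = 0.201 × 52.15% / 16.22% = 0.6462
β_Granby = 0.507 × 26.54% / 16.22% = 0.8296
β_P = Σ w_i β_i = 0.27×2.2585 + 0.32×1.4256 + 0.28×0.6462 + 0.13×0.8296 = 1.3548

1.355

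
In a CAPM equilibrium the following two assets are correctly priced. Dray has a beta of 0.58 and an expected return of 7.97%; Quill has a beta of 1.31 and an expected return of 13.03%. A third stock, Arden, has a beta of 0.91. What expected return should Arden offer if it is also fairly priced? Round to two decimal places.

10.26%

MRP (SML slope) = (13.03% − 7.97%) / (1.31 − 0.58) = 5.06% / 0.73 = 6.9315%
R_f (intercept) = 7.97% − 0.58 × 6.9315% = 3.9497%
E(R_Arden) = R_f + β × MRP = 3.9497% + 0.91 × 6.9315% = 10.26%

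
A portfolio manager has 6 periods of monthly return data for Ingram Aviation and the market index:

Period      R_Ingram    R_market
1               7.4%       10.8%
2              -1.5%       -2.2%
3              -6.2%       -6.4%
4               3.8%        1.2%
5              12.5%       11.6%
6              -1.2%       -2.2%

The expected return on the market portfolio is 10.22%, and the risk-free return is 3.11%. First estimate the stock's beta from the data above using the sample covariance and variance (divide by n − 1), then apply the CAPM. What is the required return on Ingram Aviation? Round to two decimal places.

Mean R_i = (7.4 − 1.5 − 6.2 + 3.8 + 12.5 − 1.2) / 6 = 2.4667%
Mean R_m = (10.8 − 2.2 − 6.4 + 1.2 + 11.6 − 2.2) / 6 = 2.1333%
Σ(R_i − R̄_i)(R_m − R̄_m) = 243.5267  ⇒  Cov = 243.5267 / 5 = 48.7053
Σ(R_m − R̄_m)² = 275.9733  ⇒  Var(R_m) = 275.9733 / 5 = 55.1947
β = Cov / Var(R_m) = 48.7053 / 55.1947 = 0.8824
MRP = 10.22% − 3.11% = 7.11%
E(R) = R_f + β × MRP = 3.11% + 0.8824 × 7.11% = 9.38%

9.38%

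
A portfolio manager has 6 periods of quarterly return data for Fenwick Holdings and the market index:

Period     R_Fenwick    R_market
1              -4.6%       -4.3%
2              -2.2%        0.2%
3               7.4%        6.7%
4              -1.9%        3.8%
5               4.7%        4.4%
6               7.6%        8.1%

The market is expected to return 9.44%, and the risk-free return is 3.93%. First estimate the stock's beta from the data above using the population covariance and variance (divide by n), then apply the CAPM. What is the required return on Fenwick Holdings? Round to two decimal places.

9.76%

Mean R_i = (-4.6 − 2.2 + 7.4 − 1.9 + 4.7 + 7.6) / 6 = 1.8333%
Mean R_m = (-4.3 + 0.2 + 6.7 + 3.8 + 4.4 + 8.1) / 6 = 3.1500%
Σ(R_i − R̄_i)(R_m − R̄_m) = 109.2900  ⇒  Cov = 109.2900 / 6 = 18.2150
Σ(R_m − R̄_m)² = 103.2950  ⇒  Var(R_m) = 103.2950 / 6 = 17.2158
β = Cov / Var(R_m) = 18.2150 / 17.2158 = 1.0580
MRP = 9.44% − 3.93% = 5.51%
E(R) = R_f + β × MRP = 3.93% + 1.0580 × 5.51% = 9.76%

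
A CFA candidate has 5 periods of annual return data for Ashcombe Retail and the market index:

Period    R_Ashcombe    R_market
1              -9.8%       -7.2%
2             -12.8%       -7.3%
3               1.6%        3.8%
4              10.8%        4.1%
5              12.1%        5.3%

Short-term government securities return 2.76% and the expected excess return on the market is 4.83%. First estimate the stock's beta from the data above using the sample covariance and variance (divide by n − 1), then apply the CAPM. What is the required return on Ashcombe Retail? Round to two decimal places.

Mean R_i = (-9.8 − 12.8 + 1.6 + 10.8 + 12.1) / 5 = 0.3800%
Mean R_m = (-7.2 − 7.3 + 3.8 + 4.1 + 5.3) / 5 = -0.2600%
Σ(R_i − R̄_i)(R_m − R̄_m) = 278.9840  ⇒  Cov = 278.9840 / 4 = 69.7460
Σ(R_m − R̄_m)² = 164.1320  ⇒  Var(R_m) = 164.1320 / 4 = 41.0330
β = Cov / Var(R_m) = 69.7460 / 41.0330 = 1.6998
E(R) = R_f + β × MRP = 2.76% + 1.6998 × 4.83% = 10.97%

10.97%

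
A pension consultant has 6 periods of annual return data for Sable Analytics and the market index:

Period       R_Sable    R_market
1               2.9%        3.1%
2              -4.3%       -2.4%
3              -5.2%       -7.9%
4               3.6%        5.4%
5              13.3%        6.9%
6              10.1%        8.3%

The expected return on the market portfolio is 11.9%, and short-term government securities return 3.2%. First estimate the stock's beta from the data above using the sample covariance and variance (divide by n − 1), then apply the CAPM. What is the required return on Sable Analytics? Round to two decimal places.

Mean R_i = (2.9 − 4.3 − 5.2 + 3.6 + 13.3 + 10.1) / 6 = 3.4000%
Mean R_m = (3.1 − 2.4 − 7.9 + 5.4 + 6.9 + 8.3) / 6 = 2.2333%
Σ(R_i − R̄_i)(R_m − R̄_m) = 209.8700  ⇒  Cov = 209.8700 / 5 = 41.9740
Σ(R_m − R̄_m)² = 193.5133  ⇒  Var(R_m) = 193.5133 / 5 = 38.7027
β = Cov / Var(R_m) = 41.9740 / 38.7027 = 1.0845
MRP = 11.9% − 3.2% = 8.70%
E(R) = R_f + β × MRP = 3.2% + 1.0845 × 8.7% = 12.64%

12.64%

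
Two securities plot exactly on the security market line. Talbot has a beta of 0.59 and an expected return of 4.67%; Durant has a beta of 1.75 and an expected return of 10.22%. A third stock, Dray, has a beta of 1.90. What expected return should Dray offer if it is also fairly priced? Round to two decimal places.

10.94%

MRP (SML slope) = (10.22% − 4.67%) / (1.75 − 0.59) = 5.55% / 1.16 = 4.7845%
R_f (intercept) = 4.67% − 0.59 × 4.7845% = 1.8471%
E(R_Dray) = R_f + β × MRP = 1.8471% + 1.90 × 4.7845% = 10.94%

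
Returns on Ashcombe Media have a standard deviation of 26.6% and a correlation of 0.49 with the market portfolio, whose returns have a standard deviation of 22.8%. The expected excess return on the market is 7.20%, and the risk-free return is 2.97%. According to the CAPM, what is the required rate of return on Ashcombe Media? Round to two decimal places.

β = ρ × σ_i / σ_m = 0.49 × 26.6% / 22.8% = 0.5717
E(R) = 2.97% + 0.5717 × 7.20% = 7.09%

7.09%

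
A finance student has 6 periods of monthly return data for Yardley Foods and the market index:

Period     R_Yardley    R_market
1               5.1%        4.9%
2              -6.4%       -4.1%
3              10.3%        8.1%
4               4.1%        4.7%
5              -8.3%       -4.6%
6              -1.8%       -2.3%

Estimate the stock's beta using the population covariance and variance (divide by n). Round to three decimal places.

1.308

Mean R_i = (5.1 − 6.4 + 10.3 + 4.1 − 8.3 − 1.8) / 6 = 0.5000%
Mean R_m = (4.9 − 4.1 + 8.1 + 4.7 − 4.6 − 2.3) / 6 = 1.1167%
Σ(R_i − R̄_i)(R_m − R̄_m) = 192.9000  ⇒  Cov = 192.9000 / 6 = 32.1500
Σ(R_m − R̄_m)² = 147.4883  ⇒  Var(R_m) = 147.4883 / 6 = 24.5814
β = Cov / Var(R_m) = 32.1500 / 24.5814 = 1.3079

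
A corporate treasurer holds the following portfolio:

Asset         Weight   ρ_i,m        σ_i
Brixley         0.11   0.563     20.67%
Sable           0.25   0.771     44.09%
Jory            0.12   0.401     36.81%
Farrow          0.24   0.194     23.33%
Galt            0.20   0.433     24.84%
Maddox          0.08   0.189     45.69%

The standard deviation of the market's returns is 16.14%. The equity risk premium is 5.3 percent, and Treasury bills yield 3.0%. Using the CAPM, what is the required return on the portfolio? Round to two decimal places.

β_Brixley = 0.563 × 20.67% / 16.14% = 0.7210
β_Sable = 0.771 × 44.09% / 16.14% = 2.1062
β_Jory = 0.401 × 36.81% / 16.14% = 0.9145
β_Farrow = 0.194 × 23.33% / 16.14% = 0.2804
β_Galt = 0.433 × 24.84% / 16.14% = 0.6664
β_Maddox = 0.189 × 45.69% / 16.14% = 0.5350
β_P = Σ w_i β_i = 0.11×0.7210 + 0.25×2.1062 + 0.12×0.9145 + 0.24×0.2804 + 0.20×0.6664 + 0.08×0.5350 = 0.9590
E(R_P) = R_f + β_P × MRP = 3.0% + 0.9590 × 5.3% = 8.08%

8.08%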